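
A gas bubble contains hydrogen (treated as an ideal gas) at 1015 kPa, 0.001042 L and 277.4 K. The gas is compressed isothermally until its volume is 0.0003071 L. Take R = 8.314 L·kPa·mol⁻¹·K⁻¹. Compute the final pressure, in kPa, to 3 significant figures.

T constant ⇒ Boyle's law P V = const: T₂ = T₁; P₂ = P₁·(V₁/V₂) = 3444 kPa.

P₂ ≈ 3.44e+03 kPa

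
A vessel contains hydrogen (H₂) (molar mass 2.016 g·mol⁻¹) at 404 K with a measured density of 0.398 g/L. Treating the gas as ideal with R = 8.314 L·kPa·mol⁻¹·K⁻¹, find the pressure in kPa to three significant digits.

ρ = PM/(RT) ⇒ P = ρRT/M = (0.398 × 8.314 × 404.0) / 2.016

P ≈ 663 kPa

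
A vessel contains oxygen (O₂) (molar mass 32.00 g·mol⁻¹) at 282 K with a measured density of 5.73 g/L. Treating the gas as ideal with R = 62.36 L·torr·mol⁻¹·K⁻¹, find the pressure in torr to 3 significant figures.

ρ = PM/(RT) ⇒ P = ρRT/M = (5.73 × 62.36 × 282.0) / 32.00

P ≈ 3.15e+03 torr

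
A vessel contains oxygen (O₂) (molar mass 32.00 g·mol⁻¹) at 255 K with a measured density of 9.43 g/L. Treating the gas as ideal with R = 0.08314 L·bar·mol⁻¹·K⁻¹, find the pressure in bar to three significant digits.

P ≈ 6.25 bar

ρ = PM/(RT) ⇒ P = ρRT/M = (9.43 × 0.08314 × 255.0) / 32.00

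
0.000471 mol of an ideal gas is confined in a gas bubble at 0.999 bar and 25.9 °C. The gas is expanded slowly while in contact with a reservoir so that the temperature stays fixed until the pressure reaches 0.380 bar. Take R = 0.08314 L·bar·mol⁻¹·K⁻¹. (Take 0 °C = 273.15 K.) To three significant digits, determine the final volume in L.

Convert: T₁ = 299.0 K.
From PV = nRT: V₁ = nRT₁/P₁ = 0.01172 L.
Isothermal, so P V is constant: T₂ = T₁; V₂ = V₁·(P₁/P₂) = 0.03082 L.

V₂ ≈ 0.0308 L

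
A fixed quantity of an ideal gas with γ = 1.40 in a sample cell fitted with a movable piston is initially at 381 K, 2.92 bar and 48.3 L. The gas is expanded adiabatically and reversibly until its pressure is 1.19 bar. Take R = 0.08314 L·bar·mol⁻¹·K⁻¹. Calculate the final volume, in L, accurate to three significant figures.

V₂ ≈ 91.7 L

Adiabatic (γ = 1.40), T V^(γ−1) and P V^γ constant: T₂ = T₁·(P₂/P₁)^((γ−1)/γ) = 294.8 K; V₂ = V₁·(P₁/P₂)^(1/γ) = 91.71 L.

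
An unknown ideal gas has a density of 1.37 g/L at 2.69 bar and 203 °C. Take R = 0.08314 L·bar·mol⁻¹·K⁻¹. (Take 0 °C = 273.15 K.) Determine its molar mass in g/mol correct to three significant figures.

ρ = PM/(RT) ⇒ M = ρRT/P = (1.37 × 0.08314 × 476.1) / 2.69

M ≈ 20.2 g/mol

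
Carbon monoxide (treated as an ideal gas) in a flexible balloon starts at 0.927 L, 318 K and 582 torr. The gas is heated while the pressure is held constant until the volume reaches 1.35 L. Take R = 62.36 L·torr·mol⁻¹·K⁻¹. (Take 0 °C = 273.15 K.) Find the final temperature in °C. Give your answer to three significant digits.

T₂ ≈ 190 °C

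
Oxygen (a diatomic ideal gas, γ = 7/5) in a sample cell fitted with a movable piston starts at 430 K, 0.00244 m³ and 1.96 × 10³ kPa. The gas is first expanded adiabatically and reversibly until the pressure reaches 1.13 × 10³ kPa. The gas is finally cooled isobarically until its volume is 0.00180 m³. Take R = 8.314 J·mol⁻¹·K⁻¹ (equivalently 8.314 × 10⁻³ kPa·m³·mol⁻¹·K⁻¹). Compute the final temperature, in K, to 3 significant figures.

T₃ ≈ 183 K

Reversible adiabatic, γ = 7/5: T₂ = T₁·(P₂/P₁)^((γ−1)/γ) = 367.4 K; V₂ = V₁·(P₁/P₂)^(1/γ) = 0.003616 m³.
P constant ⇒ V ∝ T: P₃ = P₂; T₃ = T₂·(V₃/V₂) = 182.9 K.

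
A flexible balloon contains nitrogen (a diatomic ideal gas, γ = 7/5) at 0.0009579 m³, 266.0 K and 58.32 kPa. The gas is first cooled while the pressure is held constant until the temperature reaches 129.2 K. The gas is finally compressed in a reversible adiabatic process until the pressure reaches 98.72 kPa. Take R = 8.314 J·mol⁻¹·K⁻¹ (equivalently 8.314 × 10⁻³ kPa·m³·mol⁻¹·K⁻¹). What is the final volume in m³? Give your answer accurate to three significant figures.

Isobaric, so V/T is constant: P₂ = P₁; V₂ = V₁·(T₂/T₁) = 0.0004653 m³.
Adiabatic (γ = 7/5), T V^(γ−1) and P V^γ constant: T₃ = T₂·(P₃/P₂)^((γ−1)/γ) = 150.2 K; V₃ = V₂·(P₂/P₃)^(1/γ) = 0.0003195 m³.

V₃ ≈ 0.000319 m³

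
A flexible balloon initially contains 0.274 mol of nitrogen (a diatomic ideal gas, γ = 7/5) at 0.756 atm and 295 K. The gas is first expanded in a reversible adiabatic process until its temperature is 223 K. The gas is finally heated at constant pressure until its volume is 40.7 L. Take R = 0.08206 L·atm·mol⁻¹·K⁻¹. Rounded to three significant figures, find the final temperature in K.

From PV = nRT: V₁ = nRT₁/P₁ = 8.774 L.
Reversible adiabatic, γ = 7/5: P₂ = P₁·(T₂/T₁)^(γ/(γ−1)) = 0.2839 atm; V₂ = V₁·(T₁/T₂)^(1/(γ−1)) = 17.66 L.
Isobaric, so V/T is constant: P₃ = P₂; T₃ = T₂·(V₃/V₂) = 514.0 K.

T₃ ≈ 514 K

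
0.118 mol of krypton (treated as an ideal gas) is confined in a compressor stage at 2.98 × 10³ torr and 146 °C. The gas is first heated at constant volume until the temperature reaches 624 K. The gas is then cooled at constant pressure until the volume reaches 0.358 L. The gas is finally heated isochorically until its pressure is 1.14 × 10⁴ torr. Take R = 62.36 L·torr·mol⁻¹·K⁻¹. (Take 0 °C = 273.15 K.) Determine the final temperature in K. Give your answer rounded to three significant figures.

T₄ ≈ 555 K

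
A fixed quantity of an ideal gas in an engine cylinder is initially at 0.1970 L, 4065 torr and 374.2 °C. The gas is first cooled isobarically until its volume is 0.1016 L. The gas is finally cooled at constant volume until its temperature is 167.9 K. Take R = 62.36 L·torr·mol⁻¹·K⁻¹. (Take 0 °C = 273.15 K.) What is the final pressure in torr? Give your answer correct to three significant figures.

P₃ ≈ 2.04e+03 torr

Convert: T₁ = 647.3 K.
P constant ⇒ V ∝ T: P₂ = P₁; T₂ = T₁·(V₂/V₁) = 333.9 K.
Isochoric, so P/T is constant: V₃ = V₂; P₃ = P₂·(T₃/T₂) = 2044 torr.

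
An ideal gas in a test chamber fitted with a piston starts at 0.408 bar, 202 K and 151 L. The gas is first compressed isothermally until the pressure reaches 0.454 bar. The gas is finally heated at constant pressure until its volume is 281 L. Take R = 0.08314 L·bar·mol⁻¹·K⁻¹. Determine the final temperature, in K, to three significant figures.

T₃ ≈ 418 K

T constant ⇒ Boyle's law P V = const: T₂ = T₁; V₂ = V₁·(P₁/P₂) = 135.7 L.
Isobaric, so V/T is constant: P₃ = P₂; T₃ = T₂·(V₃/V₂) = 418.3 K.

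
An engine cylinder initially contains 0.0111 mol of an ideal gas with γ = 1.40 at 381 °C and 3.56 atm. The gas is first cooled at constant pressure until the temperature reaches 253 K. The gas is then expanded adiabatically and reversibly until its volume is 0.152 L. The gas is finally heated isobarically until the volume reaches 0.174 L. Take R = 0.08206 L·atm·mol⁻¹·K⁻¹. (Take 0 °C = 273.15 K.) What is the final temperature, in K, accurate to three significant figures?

Convert: T₁ = 654.1 K.
From PV = nRT: V₁ = nRT₁/P₁ = 0.1674 L.
Isobaric, so V/T is constant: P₂ = P₁; V₂ = V₁·(T₂/T₁) = 0.06473 L.
Reversible adiabatic, γ = 1.40: T₃ = T₂·(V₂/V₃)^(γ−1) = 179.8 K; P₃ = P₂·(V₂/V₃)^γ = 1.078 atm.
P constant ⇒ V ∝ T: P₄ = P₃; T₄ = T₃·(V₄/V₃) = 205.8 K.

T₄ ≈ 206 K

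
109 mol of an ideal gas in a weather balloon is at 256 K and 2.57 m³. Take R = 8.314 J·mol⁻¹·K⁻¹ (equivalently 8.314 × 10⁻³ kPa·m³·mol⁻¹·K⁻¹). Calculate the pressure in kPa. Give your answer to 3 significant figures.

PV = nRT ⇒ P = nRT/V = (109 × 8.314 × 10⁻³ × 256) / 2.57

P ≈ 90.3 kPa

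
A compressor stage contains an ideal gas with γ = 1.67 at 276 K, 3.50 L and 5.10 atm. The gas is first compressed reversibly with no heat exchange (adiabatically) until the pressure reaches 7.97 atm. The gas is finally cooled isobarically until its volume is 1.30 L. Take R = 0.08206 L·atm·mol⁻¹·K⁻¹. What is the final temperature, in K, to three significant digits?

Adiabatic (γ = 1.67), T V^(γ−1) and P V^γ constant: T₂ = T₁·(P₂/P₁)^((γ−1)/γ) = 330.1 K; V₂ = V₁·(P₁/P₂)^(1/γ) = 2.679 L.
Isobaric, so V/T is constant: P₃ = P₂; T₃ = T₂·(V₃/V₂) = 160.2 K.

T₃ ≈ 160 K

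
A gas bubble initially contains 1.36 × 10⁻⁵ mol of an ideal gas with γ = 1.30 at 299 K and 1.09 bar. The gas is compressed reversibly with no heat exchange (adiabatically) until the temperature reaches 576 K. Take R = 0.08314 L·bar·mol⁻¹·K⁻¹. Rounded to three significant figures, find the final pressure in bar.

From PV = nRT: V₁ = nRT₁/P₁ = 0.0003102 L.
Adiabatic (γ = 1.30), T V^(γ−1) and P V^γ constant: P₂ = P₁·(T₂/T₁)^(γ/(γ−1)) = 18.68 bar; V₂ = V₁·(T₁/T₂)^(1/(γ−1)) = 3.487e-05 L.

P₂ ≈ 18.7 bar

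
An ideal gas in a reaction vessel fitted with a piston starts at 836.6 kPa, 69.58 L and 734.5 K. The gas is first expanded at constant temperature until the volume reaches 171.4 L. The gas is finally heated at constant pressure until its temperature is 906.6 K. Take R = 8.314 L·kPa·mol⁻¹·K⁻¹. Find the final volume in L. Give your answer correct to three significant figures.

V₃ ≈ 212 L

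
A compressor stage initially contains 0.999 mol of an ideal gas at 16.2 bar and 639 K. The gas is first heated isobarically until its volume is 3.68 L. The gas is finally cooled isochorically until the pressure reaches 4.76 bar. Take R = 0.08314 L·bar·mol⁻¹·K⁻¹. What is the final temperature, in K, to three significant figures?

From PV = nRT: V₁ = nRT₁/P₁ = 3.276 L.
P constant ⇒ V ∝ T: P₂ = P₁; T₂ = T₁·(V₂/V₁) = 717.8 K.
Isochoric, so P/T is constant: V₃ = V₂; T₃ = T₂·(P₃/P₂) = 210.9 K.

T₃ ≈ 211 K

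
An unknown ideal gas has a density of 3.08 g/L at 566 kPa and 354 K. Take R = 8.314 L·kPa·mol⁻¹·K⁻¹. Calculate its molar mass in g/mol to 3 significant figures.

M ≈ 16.0 g/mol

ρ = PM/(RT) ⇒ M = ρRT/P = (3.08 × 8.314 × 354.0) / 566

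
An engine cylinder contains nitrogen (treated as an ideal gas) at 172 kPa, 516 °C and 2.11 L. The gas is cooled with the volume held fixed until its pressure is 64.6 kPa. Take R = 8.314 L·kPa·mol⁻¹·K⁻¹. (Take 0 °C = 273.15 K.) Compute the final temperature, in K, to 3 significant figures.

Convert: T₁ = 789.1 K.
Isochoric, so P/T is constant: V₂ = V₁; T₂ = T₁·(P₂/P₁) = 296.4 K.

T₂ ≈ 296 K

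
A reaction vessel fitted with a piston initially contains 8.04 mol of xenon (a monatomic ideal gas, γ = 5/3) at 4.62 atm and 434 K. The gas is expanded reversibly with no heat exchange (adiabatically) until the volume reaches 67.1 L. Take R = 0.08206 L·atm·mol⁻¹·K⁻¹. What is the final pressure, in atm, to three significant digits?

P₂ ≈ 4.05 atm

From PV = nRT: V₁ = nRT₁/P₁ = 61.98 L.
Reversible adiabatic, γ = 5/3: T₂ = T₁·(V₁/V₂)^(γ−1) = 411.6 K; P₂ = P₁·(V₁/V₂)^γ = 4.047 atm.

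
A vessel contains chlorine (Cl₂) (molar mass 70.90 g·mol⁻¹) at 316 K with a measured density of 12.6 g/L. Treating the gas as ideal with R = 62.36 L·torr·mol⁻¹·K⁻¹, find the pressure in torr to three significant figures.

P ≈ 3.50e+03 torr

ρ = PM/(RT) ⇒ P = ρRT/M = (12.6 × 62.36 × 316.0) / 70.90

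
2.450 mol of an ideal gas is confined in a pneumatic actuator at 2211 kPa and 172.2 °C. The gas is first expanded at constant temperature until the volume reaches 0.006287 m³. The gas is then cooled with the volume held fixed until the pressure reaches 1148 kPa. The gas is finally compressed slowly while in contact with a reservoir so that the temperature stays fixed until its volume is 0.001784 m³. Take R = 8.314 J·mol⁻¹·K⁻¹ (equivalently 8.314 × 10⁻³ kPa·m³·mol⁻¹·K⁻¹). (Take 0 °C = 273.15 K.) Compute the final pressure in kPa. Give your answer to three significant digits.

P₄ ≈ 4.05e+03 kPa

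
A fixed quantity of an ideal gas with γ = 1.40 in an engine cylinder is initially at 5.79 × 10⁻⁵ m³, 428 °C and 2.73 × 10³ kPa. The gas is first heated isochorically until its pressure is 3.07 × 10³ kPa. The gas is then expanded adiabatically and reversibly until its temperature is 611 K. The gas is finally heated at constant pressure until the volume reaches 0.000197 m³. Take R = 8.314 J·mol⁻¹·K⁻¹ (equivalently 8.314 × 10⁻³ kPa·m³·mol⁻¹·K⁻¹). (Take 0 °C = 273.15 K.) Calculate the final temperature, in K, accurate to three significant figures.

T₄ ≈ 1.10e+03 K

Convert: T₁ = 701.1 K.
V constant ⇒ P ∝ T: V₂ = V₁; T₂ = T₁·(P₂/P₁) = 788.5 K.
Reversible adiabatic, γ = 1.40: P₃ = P₂·(T₃/T₂)^(γ/(γ−1)) = 1258 kPa; V₃ = V₂·(T₂/T₃)^(1/(γ−1)) = 0.0001095 m³.
Isobaric, so V/T is constant: P₄ = P₃; T₄ = T₃·(V₄/V₃) = 1099 K.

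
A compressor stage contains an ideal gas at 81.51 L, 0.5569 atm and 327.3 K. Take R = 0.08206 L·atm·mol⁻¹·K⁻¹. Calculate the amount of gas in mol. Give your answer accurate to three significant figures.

n ≈ 1.69 mol

PV = nRT ⇒ n = PV/(RT) = (0.5569 × 81.51) / (0.08206 × 327.3)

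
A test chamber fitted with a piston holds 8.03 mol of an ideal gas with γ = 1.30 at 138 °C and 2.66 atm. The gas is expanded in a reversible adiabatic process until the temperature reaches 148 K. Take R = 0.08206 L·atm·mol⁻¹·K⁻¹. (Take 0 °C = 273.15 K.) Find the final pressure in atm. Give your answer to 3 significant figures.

Convert: T₁ = 411.1 K.
From PV = nRT: V₁ = nRT₁/P₁ = 101.9 L.
Adiabatic (γ = 1.30), T V^(γ−1) and P V^γ constant: P₂ = P₁·(T₂/T₁)^(γ/(γ−1)) = 0.03177 atm; V₂ = V₁·(T₁/T₂)^(1/(γ−1)) = 3070 L.

P₂ ≈ 0.0318 atm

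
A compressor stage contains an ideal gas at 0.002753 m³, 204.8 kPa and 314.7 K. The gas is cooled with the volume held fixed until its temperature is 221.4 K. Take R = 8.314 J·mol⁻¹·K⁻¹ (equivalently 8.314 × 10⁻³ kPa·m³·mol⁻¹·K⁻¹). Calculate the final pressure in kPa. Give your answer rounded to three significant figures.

Isochoric, so P/T is constant: V₂ = V₁; P₂ = P₁·(T₂/T₁) = 144.1 kPa.

P₂ ≈ 144 kPa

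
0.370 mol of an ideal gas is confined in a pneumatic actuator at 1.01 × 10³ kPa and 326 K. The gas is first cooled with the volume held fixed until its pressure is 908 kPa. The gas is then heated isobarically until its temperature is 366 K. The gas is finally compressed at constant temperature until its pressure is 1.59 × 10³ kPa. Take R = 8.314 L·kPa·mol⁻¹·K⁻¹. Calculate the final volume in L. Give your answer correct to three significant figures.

From PV = nRT: V₁ = nRT₁/P₁ = 0.9929 L.
Isochoric, so P/T is constant: V₂ = V₁; T₂ = T₁·(P₂/P₁) = 293.1 K.
P constant ⇒ V ∝ T: P₃ = P₂; V₃ = V₂·(T₃/T₂) = 1.240 L.
T constant ⇒ Boyle's law P V = const: T₄ = T₃; V₄ = V₃·(P₃/P₄) = 0.7081 L.

V₄ ≈ 0.708 L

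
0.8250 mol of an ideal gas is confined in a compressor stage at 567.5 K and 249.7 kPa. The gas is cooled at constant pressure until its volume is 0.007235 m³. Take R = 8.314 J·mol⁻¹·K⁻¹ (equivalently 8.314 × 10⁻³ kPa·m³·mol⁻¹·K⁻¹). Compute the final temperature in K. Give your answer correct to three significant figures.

From PV = nRT: V₁ = nRT₁/P₁ = 0.01559 m³.
P constant ⇒ V ∝ T: P₂ = P₁; T₂ = T₁·(V₂/V₁) = 263.4 K.

T₂ ≈ 263 K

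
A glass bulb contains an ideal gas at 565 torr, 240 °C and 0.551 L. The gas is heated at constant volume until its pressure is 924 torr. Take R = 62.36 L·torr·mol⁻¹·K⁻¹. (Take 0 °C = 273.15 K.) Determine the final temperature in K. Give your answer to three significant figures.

T₂ ≈ 839 K

Convert: T₁ = 513.1 K.
Isochoric, so P/T is constant: V₂ = V₁; T₂ = T₁·(P₂/P₁) = 839.2 K.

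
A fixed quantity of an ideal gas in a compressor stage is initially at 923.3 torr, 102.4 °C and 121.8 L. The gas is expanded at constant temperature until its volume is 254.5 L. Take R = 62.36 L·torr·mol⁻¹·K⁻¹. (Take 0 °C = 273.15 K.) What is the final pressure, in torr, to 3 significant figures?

P₂ ≈ 442 torr

Convert: T₁ = 375.5 K.
Isothermal, so P V is constant: T₂ = T₁; P₂ = P₁·(V₁/V₂) = 441.9 torr.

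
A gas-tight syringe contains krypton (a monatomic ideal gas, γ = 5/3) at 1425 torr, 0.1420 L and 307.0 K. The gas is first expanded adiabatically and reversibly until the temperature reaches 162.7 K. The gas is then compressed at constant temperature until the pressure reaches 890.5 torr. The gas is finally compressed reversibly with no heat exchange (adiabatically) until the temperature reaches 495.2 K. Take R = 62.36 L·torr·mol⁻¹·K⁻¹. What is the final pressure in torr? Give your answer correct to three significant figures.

Reversible adiabatic, γ = 5/3: P₂ = P₁·(T₂/T₁)^(γ/(γ−1)) = 291.4 torr; V₂ = V₁·(T₁/T₂)^(1/(γ−1)) = 0.3681 L.
T constant ⇒ Boyle's law P V = const: T₃ = T₂; V₃ = V₂·(P₂/P₃) = 0.1204 L.
Reversible adiabatic, γ = 5/3: P₄ = P₃·(T₄/T₃)^(γ/(γ−1)) = 1.439e+04 torr; V₄ = V₃·(T₃/T₄)^(1/(γ−1)) = 0.02268 L.

P₄ ≈ 1.44e+04 torr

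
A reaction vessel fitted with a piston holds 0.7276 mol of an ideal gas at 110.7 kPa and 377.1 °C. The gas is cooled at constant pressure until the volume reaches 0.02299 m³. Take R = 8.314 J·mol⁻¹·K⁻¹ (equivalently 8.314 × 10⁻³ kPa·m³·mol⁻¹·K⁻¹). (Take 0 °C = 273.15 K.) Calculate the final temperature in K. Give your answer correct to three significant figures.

T₂ ≈ 421 K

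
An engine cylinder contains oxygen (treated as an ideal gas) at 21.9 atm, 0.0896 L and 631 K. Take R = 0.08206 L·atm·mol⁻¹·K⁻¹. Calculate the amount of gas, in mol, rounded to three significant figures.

n ≈ 0.0379 mol

PV = nRT ⇒ n = PV/(RT) = (21.9 × 0.0896) / (0.08206 × 631)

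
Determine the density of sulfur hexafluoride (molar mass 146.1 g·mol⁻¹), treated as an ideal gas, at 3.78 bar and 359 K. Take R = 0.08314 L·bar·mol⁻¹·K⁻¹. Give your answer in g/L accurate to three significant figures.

ρ = PM/(RT) = (3.78 × 146.1) / (0.08314 × 359.0)

ρ ≈ 18.5 g/L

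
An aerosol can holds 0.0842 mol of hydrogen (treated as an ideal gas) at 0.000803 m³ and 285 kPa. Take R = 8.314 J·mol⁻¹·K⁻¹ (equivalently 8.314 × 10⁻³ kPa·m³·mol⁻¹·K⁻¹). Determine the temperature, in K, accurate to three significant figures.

T ≈ 327 K

PV = nRT ⇒ T = PV/(nR) = (285 × 0.000803) / (0.0842 × 8.314 × 10⁻³)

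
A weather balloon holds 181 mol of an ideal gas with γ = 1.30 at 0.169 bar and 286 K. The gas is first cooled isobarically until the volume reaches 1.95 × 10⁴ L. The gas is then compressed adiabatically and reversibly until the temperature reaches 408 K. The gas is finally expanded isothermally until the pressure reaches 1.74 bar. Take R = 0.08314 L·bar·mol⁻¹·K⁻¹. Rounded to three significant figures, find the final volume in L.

From PV = nRT: V₁ = nRT₁/P₁ = 2.547e+04 L.
P constant ⇒ V ∝ T: P₂ = P₁; T₂ = T₁·(V₂/V₁) = 219.0 K.
Reversible adiabatic, γ = 1.30: P₃ = P₂·(T₃/T₂)^(γ/(γ−1)) = 2.505 bar; V₃ = V₂·(T₂/T₃)^(1/(γ−1)) = 2451 L.
Isothermal, so P V is constant: T₄ = T₃; V₄ = V₃·(P₃/P₄) = 3529 L.

V₄ ≈ 3.53e+03 L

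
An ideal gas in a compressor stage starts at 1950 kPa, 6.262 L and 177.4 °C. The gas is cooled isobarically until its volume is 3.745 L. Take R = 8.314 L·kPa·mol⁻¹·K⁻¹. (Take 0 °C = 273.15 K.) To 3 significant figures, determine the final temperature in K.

T₂ ≈ 269 K

Convert: T₁ = 450.5 K.
Isobaric, so V/T is constant: P₂ = P₁; T₂ = T₁·(V₂/V₁) = 269.5 K.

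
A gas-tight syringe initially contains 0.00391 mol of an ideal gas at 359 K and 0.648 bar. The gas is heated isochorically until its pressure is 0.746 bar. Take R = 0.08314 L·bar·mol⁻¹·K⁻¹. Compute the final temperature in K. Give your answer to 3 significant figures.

T₂ ≈ 413 K

From PV = nRT: V₁ = nRT₁/P₁ = 0.1801 L.
Isochoric, so P/T is constant: V₂ = V₁; T₂ = T₁·(P₂/P₁) = 413.3 K.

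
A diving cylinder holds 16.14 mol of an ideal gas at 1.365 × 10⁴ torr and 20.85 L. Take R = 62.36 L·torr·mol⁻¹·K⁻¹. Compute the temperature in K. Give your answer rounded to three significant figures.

T ≈ 283 K

PV = nRT ⇒ T = PV/(nR) = (1.365e+04 × 20.85) / (16.14 × 62.36)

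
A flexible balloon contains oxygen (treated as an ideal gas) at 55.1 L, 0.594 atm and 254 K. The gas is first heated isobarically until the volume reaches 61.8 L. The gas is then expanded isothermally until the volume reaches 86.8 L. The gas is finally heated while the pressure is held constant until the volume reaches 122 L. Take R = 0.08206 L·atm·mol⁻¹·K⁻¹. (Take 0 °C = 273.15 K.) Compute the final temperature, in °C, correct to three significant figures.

T₄ ≈ 127 °C

P constant ⇒ V ∝ T: P₂ = P₁; T₂ = T₁·(V₂/V₁) = 284.9 K.
T constant ⇒ Boyle's law P V = const: T₃ = T₂; P₃ = P₂·(V₂/V₃) = 0.4229 atm.
P constant ⇒ V ∝ T: P₄ = P₃; T₄ = T₃·(V₄/V₃) = 400.4 K.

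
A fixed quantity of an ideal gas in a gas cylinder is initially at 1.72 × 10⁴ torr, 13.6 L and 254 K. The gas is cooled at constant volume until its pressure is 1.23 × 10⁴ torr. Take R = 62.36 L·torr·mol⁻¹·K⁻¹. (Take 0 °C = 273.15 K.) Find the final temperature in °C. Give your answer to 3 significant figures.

T₂ ≈ -91.5 °C

V constant ⇒ P ∝ T: V₂ = V₁; T₂ = T₁·(P₂/P₁) = 181.6 K.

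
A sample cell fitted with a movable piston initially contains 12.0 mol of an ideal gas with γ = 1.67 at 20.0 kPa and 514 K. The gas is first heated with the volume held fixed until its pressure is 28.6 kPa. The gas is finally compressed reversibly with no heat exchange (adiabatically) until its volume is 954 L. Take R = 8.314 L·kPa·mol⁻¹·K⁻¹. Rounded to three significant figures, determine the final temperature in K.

From PV = nRT: V₁ = nRT₁/P₁ = 2564 L.
Isochoric, so P/T is constant: V₂ = V₁; T₂ = T₁·(P₂/P₁) = 735.0 K.
Reversible adiabatic, γ = 1.67: T₃ = T₂·(V₂/V₃)^(γ−1) = 1426 K; P₃ = P₂·(V₂/V₃)^γ = 149.1 kPa.

T₃ ≈ 1.43e+03 K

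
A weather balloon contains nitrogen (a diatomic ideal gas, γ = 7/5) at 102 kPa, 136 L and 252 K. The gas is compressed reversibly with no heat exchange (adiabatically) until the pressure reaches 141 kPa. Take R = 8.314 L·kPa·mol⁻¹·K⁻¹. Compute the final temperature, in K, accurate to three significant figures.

Adiabatic (γ = 7/5), T V^(γ−1) and P V^γ constant: T₂ = T₁·(P₂/P₁)^((γ−1)/γ) = 276.4 K; V₂ = V₁·(P₁/P₂)^(1/γ) = 107.9 L.

T₂ ≈ 276 K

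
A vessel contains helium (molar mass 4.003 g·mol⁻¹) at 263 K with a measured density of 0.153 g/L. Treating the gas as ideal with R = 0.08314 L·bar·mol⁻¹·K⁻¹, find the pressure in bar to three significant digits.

P ≈ 0.836 bar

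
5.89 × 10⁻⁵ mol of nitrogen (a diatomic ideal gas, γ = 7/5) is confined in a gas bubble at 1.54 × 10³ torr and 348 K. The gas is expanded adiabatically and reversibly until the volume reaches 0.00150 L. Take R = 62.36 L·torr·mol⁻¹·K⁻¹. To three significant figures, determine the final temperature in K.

From PV = nRT: V₁ = nRT₁/P₁ = 0.0008300 L.
Adiabatic (γ = 7/5), T V^(γ−1) and P V^γ constant: T₂ = T₁·(V₁/V₂)^(γ−1) = 274.6 K; P₂ = P₁·(V₁/V₂)^γ = 672.5 torr.

T₂ ≈ 275 K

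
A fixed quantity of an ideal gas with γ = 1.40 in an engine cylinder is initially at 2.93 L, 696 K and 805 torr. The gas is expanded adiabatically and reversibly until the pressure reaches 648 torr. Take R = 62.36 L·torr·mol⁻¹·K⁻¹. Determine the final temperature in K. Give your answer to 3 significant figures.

Adiabatic (γ = 1.40), T V^(γ−1) and P V^γ constant: T₂ = T₁·(P₂/P₁)^((γ−1)/γ) = 654.2 K; V₂ = V₁·(P₁/P₂)^(1/γ) = 3.421 L.

T₂ ≈ 654 K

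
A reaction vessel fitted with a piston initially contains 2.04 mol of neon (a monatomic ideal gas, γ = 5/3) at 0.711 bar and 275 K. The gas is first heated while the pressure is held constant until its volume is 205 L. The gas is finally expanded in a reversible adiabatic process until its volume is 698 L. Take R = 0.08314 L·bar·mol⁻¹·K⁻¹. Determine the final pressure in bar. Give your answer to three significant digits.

From PV = nRT: V₁ = nRT₁/P₁ = 65.60 L.
Isobaric, so V/T is constant: P₂ = P₁; T₂ = T₁·(V₂/V₁) = 859.4 K.
Reversible adiabatic, γ = 5/3: T₃ = T₂·(V₂/V₃)^(γ−1) = 379.7 K; P₃ = P₂·(V₂/V₃)^γ = 0.09226 bar.

P₃ ≈ 0.0923 bar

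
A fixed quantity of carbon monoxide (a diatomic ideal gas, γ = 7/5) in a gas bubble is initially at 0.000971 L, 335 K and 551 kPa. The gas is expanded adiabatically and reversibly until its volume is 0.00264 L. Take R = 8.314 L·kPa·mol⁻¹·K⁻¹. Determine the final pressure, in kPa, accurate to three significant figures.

Reversible adiabatic, γ = 7/5: T₂ = T₁·(V₁/V₂)^(γ−1) = 224.5 K; P₂ = P₁·(V₁/V₂)^γ = 135.8 kPa.

P₂ ≈ 136 kPa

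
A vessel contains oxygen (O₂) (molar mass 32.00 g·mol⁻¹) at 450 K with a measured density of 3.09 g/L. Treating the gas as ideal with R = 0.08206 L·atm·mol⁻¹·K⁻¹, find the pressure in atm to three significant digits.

P ≈ 3.57 atm

ρ = PM/(RT) ⇒ P = ρRT/M = (3.09 × 0.08206 × 450.0) / 32.00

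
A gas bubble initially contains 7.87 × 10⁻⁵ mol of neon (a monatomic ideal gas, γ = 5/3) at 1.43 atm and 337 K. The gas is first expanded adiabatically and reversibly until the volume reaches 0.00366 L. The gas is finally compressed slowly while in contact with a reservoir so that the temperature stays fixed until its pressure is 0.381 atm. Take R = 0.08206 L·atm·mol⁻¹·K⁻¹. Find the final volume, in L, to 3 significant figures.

V₃ ≈ 0.00318 L

From PV = nRT: V₁ = nRT₁/P₁ = 0.001522 L.
Adiabatic (γ = 5/3), T V^(γ−1) and P V^γ constant: T₂ = T₁·(V₁/V₂)^(γ−1) = 187.7 K; P₂ = P₁·(V₁/V₂)^γ = 0.3313 atm.
Isothermal, so P V is constant: T₃ = T₂; V₃ = V₂·(P₂/P₃) = 0.003182 L.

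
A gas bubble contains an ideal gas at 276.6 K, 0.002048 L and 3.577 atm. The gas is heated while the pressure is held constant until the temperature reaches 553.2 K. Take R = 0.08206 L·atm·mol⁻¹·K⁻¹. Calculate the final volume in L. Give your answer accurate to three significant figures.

V₂ ≈ 0.00410 L

P constant ⇒ V ∝ T: P₂ = P₁; V₂ = V₁·(T₂/T₁) = 0.004096 L.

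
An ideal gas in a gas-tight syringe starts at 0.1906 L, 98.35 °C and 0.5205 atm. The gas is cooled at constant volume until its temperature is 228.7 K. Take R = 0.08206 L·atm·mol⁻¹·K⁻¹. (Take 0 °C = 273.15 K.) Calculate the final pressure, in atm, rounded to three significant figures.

P₂ ≈ 0.320 atm

Convert: T₁ = 371.5 K.
Isochoric, so P/T is constant: V₂ = V₁; P₂ = P₁·(T₂/T₁) = 0.3204 atm.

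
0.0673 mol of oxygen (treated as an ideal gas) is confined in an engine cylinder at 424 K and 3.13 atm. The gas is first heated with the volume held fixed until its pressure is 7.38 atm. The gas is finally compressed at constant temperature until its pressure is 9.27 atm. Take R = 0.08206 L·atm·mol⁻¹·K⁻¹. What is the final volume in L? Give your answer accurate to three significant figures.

V₃ ≈ 0.596 L

From PV = nRT: V₁ = nRT₁/P₁ = 0.7481 L.
Isochoric, so P/T is constant: V₂ = V₁; T₂ = T₁·(P₂/P₁) = 999.7 K.
T constant ⇒ Boyle's law P V = const: T₃ = T₂; V₃ = V₂·(P₂/P₃) = 0.5956 L.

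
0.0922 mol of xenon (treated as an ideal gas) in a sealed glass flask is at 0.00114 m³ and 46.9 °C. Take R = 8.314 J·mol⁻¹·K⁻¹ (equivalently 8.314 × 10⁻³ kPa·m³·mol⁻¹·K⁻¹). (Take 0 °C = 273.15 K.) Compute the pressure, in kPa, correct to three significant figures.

P ≈ 215 kPa

Convert: T = 320.05 K.
PV = nRT ⇒ P = nRT/V = (0.0922 × 8.314 × 10⁻³ × 320.05) / 0.00114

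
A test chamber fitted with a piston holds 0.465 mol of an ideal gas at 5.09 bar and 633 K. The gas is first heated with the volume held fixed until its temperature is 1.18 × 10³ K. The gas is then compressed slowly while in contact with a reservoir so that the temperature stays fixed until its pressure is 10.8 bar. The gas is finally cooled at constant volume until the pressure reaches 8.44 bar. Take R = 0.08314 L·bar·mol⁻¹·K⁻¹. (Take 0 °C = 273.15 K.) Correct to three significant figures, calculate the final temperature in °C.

T₄ ≈ 649 °C

From PV = nRT: V₁ = nRT₁/P₁ = 4.808 L.
Isochoric, so P/T is constant: V₂ = V₁; P₂ = P₁·(T₂/T₁) = 9.488 bar.
T constant ⇒ Boyle's law P V = const: T₃ = T₂; V₃ = V₂·(P₂/P₃) = 4.224 L.
Isochoric, so P/T is constant: V₄ = V₃; T₄ = T₃·(P₄/P₃) = 922.1 K.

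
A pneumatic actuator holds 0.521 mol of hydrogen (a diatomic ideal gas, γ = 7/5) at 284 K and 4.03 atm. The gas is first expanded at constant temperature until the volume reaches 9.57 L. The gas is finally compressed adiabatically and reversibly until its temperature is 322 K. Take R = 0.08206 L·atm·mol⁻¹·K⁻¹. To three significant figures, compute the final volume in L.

V₃ ≈ 6.99 L

From PV = nRT: V₁ = nRT₁/P₁ = 3.013 L.
Isothermal, so P V is constant: T₂ = T₁; P₂ = P₁·(V₁/V₂) = 1.269 atm.
Adiabatic (γ = 7/5), T V^(γ−1) and P V^γ constant: P₃ = P₂·(T₃/T₂)^(γ/(γ−1)) = 1.969 atm; V₃ = V₂·(T₂/T₃)^(1/(γ−1)) = 6.991 L.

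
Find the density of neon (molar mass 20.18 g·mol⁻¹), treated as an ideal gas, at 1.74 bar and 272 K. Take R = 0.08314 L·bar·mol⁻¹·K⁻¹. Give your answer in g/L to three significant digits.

ρ ≈ 1.55 g/L

ρ = PM/(RT) = (1.74 × 20.18) / (0.08314 × 272.0)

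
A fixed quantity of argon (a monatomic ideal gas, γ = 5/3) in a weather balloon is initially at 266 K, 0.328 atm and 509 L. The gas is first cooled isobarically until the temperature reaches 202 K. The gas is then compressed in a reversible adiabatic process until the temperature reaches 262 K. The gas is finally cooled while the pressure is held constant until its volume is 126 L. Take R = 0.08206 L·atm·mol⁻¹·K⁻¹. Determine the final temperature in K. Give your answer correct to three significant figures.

T₄ ≈ 126 K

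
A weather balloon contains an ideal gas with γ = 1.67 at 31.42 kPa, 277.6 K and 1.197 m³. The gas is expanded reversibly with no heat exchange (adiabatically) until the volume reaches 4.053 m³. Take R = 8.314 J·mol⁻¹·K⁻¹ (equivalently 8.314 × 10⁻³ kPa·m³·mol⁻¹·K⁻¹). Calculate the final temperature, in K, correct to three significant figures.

Adiabatic (γ = 1.67), T V^(γ−1) and P V^γ constant: T₂ = T₁·(V₁/V₂)^(γ−1) = 122.6 K; P₂ = P₁·(V₁/V₂)^γ = 4.099 kPa.

T₂ ≈ 123 K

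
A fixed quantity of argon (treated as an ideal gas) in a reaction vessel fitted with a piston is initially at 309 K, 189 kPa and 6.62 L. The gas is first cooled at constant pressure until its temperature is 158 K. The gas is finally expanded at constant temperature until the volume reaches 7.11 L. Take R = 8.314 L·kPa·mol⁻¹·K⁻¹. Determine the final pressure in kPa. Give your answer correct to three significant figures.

Isobaric, so V/T is constant: P₂ = P₁; V₂ = V₁·(T₂/T₁) = 3.385 L.
Isothermal, so P V is constant: T₃ = T₂; P₃ = P₂·(V₂/V₃) = 89.98 kPa.

P₃ ≈ 90.0 kPa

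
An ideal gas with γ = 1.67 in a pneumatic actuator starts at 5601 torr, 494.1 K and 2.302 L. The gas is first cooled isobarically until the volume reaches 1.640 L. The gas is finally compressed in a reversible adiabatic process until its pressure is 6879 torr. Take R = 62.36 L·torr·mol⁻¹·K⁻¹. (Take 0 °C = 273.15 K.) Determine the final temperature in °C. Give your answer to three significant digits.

P constant ⇒ V ∝ T: P₂ = P₁; T₂ = T₁·(V₂/V₁) = 352.0 K.
Reversible adiabatic, γ = 1.67: T₃ = T₂·(P₃/P₂)^((γ−1)/γ) = 382.3 K; V₃ = V₂·(P₂/P₃)^(1/γ) = 1.450 L.

T₃ ≈ 109 °C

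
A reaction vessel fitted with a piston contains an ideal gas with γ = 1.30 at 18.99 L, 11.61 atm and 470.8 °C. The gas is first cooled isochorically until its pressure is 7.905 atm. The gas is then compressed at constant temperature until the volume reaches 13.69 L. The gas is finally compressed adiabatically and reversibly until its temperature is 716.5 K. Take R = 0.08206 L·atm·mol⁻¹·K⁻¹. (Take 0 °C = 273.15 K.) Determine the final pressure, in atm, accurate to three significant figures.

P₄ ≈ 49.3 atm

Convert: T₁ = 744.0 K.
V constant ⇒ P ∝ T: V₂ = V₁; T₂ = T₁·(P₂/P₁) = 506.5 K.
T constant ⇒ Boyle's law P V = const: T₃ = T₂; P₃ = P₂·(V₂/V₃) = 10.97 atm.
Adiabatic (γ = 1.30), T V^(γ−1) and P V^γ constant: P₄ = P₃·(T₄/T₃)^(γ/(γ−1)) = 49.28 atm; V₄ = V₃·(T₃/T₄)^(1/(γ−1)) = 4.309 L.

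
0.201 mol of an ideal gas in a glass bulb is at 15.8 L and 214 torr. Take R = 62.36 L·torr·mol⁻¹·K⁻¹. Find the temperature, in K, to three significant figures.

T ≈ 270 K

PV = nRT ⇒ T = PV/(nR) = (214 × 15.8) / (0.201 × 62.36)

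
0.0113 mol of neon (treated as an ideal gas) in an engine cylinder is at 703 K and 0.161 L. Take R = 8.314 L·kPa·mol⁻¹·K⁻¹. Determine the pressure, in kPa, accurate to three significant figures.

P ≈ 410 kPa

PV = nRT ⇒ P = nRT/V = (0.0113 × 8.314 × 703) / 0.161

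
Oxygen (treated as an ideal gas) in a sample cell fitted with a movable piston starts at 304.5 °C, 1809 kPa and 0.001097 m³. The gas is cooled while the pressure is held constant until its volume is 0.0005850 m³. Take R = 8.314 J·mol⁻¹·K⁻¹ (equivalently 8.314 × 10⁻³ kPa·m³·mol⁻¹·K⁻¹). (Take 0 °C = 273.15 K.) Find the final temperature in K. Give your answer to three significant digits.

T₂ ≈ 308 K

Convert: T₁ = 577.6 K.
Isobaric, so V/T is constant: P₂ = P₁; T₂ = T₁·(V₂/V₁) = 308.0 K.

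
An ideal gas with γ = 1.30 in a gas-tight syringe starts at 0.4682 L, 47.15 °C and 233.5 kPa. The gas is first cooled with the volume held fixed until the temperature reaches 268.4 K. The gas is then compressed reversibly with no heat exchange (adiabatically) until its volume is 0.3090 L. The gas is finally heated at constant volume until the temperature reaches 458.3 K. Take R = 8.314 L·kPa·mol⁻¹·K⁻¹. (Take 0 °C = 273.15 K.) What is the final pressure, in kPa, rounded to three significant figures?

P₄ ≈ 506 kPa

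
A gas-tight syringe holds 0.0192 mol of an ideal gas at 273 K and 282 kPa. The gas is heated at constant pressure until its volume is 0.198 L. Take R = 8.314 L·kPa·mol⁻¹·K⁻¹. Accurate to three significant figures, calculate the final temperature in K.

From PV = nRT: V₁ = nRT₁/P₁ = 0.1545 L.
Isobaric, so V/T is constant: P₂ = P₁; T₂ = T₁·(V₂/V₁) = 349.8 K.

T₂ ≈ 350 K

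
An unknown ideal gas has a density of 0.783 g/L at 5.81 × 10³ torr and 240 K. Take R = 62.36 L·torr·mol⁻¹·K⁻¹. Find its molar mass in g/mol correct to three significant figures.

M ≈ 2.02 g/mol

ρ = PM/(RT) ⇒ M = ρRT/P = (0.783 × 62.36 × 240.0) / 5.81e+03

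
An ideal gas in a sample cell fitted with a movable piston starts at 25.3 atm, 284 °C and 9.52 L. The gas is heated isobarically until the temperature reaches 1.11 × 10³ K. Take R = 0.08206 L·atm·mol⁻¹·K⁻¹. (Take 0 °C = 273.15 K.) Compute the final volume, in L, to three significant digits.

Convert: T₁ = 557.1 K.
P constant ⇒ V ∝ T: P₂ = P₁; V₂ = V₁·(T₂/T₁) = 18.97 L.

V₂ ≈ 19.0 L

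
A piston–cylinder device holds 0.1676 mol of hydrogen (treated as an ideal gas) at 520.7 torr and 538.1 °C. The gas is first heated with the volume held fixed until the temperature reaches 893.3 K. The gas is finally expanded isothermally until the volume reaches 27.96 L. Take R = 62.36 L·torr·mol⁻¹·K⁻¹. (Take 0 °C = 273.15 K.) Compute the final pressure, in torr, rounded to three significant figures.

P₃ ≈ 334 torr

Convert: T₁ = 811.2 K.
From PV = nRT: V₁ = nRT₁/P₁ = 16.28 L.
V constant ⇒ P ∝ T: V₂ = V₁; P₂ = P₁·(T₂/T₁) = 573.4 torr.
T constant ⇒ Boyle's law P V = const: T₃ = T₂; P₃ = P₂·(V₂/V₃) = 333.9 torr.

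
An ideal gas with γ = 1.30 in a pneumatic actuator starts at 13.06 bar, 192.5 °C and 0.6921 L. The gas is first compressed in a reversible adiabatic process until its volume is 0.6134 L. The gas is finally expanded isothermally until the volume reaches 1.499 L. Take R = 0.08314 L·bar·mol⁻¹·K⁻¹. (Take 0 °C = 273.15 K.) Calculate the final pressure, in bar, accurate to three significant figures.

Convert: T₁ = 465.6 K.
Adiabatic (γ = 1.30), T V^(γ−1) and P V^γ constant: T₂ = T₁·(V₁/V₂)^(γ−1) = 482.8 K; P₂ = P₁·(V₁/V₂)^γ = 15.28 bar.
Isothermal, so P V is constant: T₃ = T₂; P₃ = P₂·(V₂/V₃) = 6.252 bar.

P₃ ≈ 6.25 bar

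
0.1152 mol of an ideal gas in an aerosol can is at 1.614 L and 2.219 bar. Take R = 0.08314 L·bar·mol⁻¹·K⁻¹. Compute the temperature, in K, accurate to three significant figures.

PV = nRT ⇒ T = PV/(nR) = (2.219 × 1.614) / (0.1152 × 0.08314)

T ≈ 374 K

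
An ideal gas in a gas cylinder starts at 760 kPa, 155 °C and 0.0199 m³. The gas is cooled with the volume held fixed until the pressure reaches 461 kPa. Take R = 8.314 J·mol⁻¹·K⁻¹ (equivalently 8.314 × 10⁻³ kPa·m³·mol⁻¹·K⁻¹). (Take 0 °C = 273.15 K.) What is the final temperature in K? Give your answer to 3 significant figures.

T₂ ≈ 260 K

Convert: T₁ = 428.1 K.
V constant ⇒ P ∝ T: V₂ = V₁; T₂ = T₁·(P₂/P₁) = 259.7 K.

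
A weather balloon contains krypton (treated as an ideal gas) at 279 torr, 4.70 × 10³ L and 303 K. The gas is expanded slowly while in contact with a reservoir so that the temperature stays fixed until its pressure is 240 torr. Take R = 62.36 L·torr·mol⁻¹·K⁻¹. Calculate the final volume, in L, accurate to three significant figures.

V₂ ≈ 5.46e+03 L

Isothermal, so P V is constant: T₂ = T₁; V₂ = V₁·(P₁/P₂) = 5464 L.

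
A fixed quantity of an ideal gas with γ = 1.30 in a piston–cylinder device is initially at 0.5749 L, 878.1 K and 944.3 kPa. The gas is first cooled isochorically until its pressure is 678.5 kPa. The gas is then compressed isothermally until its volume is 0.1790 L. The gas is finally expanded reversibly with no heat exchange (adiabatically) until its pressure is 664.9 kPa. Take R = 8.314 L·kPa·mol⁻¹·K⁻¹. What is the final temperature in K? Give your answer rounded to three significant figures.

T₄ ≈ 480 K

V constant ⇒ P ∝ T: V₂ = V₁; T₂ = T₁·(P₂/P₁) = 630.9 K.
Isothermal, so P V is constant: T₃ = T₂; P₃ = P₂·(V₂/V₃) = 2179 kPa.
Adiabatic (γ = 1.30), T V^(γ−1) and P V^γ constant: T₄ = T₃·(P₄/P₃)^((γ−1)/γ) = 479.7 K; V₄ = V₃·(P₃/P₄)^(1/γ) = 0.4461 L.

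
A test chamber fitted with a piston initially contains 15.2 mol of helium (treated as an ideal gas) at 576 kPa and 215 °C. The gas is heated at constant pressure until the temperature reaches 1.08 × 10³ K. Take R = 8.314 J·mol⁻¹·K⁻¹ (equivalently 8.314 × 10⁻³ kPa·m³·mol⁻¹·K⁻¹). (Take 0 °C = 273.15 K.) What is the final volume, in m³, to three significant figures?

V₂ ≈ 0.237 m³

Convert: T₁ = 488.1 K.
From PV = nRT: V₁ = nRT₁/P₁ = 0.1071 m³.
Isobaric, so V/T is constant: P₂ = P₁; V₂ = V₁·(T₂/T₁) = 0.2369 m³.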